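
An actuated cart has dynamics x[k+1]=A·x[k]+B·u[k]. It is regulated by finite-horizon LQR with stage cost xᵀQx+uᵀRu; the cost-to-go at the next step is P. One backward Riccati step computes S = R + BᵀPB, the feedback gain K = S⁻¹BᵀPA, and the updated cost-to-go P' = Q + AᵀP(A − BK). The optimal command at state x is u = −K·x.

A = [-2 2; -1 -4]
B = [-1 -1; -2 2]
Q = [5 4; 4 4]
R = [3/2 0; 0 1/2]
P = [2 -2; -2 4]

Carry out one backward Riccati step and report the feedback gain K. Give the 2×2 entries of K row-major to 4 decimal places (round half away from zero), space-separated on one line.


BᵀP = [2.0000 -6.0000; -6.0000 10.0000]
S = R + BᵀPB = [3/2 0; 0 1/2] + [10.0000 -14.0000; -14.0000 26.0000] = [11.5000 -14.0000; -14.0000 26.5000]
BᵀPA = [2.0000 28.0000; 2.0000 -52.0000]
K = S⁻¹·BᵀPA = [0.7448 0.1287; 0.4690 -1.8943]
A−BK = [-0.7862 0.2345; -0.4483 0.0460]
AᵀP(A−BK) = [1.5724 -0.4690; -0.4690 1.8943]
P' = Q + AᵀP(A−BK) = [6.5724 3.5310; 3.5310 5.8943]
tr(P') = 12.4667

0.7448 0.1287 0.4690 -1.8943


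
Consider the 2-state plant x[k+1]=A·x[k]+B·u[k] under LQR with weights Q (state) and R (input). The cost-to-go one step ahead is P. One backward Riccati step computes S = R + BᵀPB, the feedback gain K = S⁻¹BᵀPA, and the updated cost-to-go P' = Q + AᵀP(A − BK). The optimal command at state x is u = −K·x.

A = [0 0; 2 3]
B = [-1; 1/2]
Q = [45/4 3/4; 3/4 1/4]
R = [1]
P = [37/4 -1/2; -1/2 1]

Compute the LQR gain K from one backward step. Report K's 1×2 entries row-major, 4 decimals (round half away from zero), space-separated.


BᵀP = [-9.5000 1.0000]
S = R + BᵀPB = [1] + [10.0000] = [11.0000]
BᵀPA = [2.0000 3.0000]
K = S⁻¹·BᵀPA = [0.1818 0.2727]
A−BK = [0.1818 0.2727; 1.9091 2.8636]
AᵀP(A−BK) = [3.6364 5.4545; 5.4545 8.1818]
P' = Q + AᵀP(A−BK) = [14.8864 6.2045; 6.2045 8.4318]
tr(P') = 23.3182

0.1818 0.2727


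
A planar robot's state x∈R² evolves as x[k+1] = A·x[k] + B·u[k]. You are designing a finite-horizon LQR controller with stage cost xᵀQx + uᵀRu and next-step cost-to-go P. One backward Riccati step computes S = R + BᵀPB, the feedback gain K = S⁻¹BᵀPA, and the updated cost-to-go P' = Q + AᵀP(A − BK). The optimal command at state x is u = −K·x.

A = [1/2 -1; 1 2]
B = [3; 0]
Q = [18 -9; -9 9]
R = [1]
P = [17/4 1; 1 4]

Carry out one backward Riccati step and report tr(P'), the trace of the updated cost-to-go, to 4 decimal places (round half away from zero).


BᵀP = [12.7500 3.0000]
S = R + BᵀPB = [1] + [38.2500] = [39.2500]
BᵀPA = [9.3750 -6.7500]
K = S⁻¹·BᵀPA = [0.2389 -0.1720]
A−BK = [-0.2166 -0.4841; 1.0000 2.0000]
AᵀP(A−BK) = [3.8232 7.4873; 7.4873 15.0892]
P' = Q + AᵀP(A−BK) = [21.8232 -1.5127; -1.5127 24.0892]
tr(P') = 45.9124

45.9124


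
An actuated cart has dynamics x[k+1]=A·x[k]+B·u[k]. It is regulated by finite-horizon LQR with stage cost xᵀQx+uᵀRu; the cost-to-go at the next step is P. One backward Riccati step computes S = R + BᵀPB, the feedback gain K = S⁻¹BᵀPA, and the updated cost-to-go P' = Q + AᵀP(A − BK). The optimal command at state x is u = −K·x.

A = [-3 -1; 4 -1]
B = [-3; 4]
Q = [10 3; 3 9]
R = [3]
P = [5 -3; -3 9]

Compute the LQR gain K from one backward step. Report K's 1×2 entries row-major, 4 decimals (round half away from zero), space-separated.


BᵀP = [-27.0000 45.0000]
S = R + BᵀPB = [3] + [261.0000] = [264.0000]
BᵀPA = [261.0000 -18.0000]
K = S⁻¹·BᵀPA = [0.9886 -0.0682]
A−BK = [-0.0341 -1.2045; 0.0455 -0.7273]
AᵀP(A−BK) = [2.9659 -0.2045; -0.2045 6.7727]
P' = Q + AᵀP(A−BK) = [12.9659 2.7955; 2.7955 15.7727]
tr(P') = 28.7386

0.9886 -0.0682


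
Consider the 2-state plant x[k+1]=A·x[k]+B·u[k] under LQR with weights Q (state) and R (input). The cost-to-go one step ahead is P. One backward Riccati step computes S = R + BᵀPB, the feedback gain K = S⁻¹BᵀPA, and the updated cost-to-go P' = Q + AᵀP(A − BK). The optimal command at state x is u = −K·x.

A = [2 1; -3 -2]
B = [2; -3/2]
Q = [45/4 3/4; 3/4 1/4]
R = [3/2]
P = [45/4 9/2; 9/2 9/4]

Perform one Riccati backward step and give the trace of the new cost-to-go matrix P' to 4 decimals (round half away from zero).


15.4676

BᵀP = [15.7500 5.6250]
S = R + BᵀPB = [3/2] + [23.0625] = [24.5625]
BᵀPA = [14.6250 4.5000]
K = S⁻¹·BᵀPA = [0.5954 0.1832]
A−BK = [0.8092 0.6336; -2.1069 -1.7252]
AᵀP(A−BK) = [2.5420 1.8206; 1.8206 1.4256]
P' = Q + AᵀP(A−BK) = [13.7920 2.5706; 2.5706 1.6756]
tr(P') = 15.4676


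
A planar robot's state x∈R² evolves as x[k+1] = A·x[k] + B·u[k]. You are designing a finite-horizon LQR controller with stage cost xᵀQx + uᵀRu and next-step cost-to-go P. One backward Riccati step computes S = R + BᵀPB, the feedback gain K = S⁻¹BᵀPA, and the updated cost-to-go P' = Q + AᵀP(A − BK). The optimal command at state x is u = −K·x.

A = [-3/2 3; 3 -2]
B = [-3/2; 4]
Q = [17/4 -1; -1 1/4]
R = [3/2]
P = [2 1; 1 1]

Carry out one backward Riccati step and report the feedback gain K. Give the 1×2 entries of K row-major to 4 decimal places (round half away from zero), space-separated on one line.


0.6000 -0.2000

BᵀP = [1.0000 2.5000]
S = R + BᵀPB = [3/2] + [8.5000] = [10.0000]
BᵀPA = [6.0000 -2.0000]
K = S⁻¹·BᵀPA = [0.6000 -0.2000]
A−BK = [-0.6000 2.7000; 0.6000 -1.2000]
AᵀP(A−BK) = [0.9000 -1.8000; -1.8000 9.6000]
P' = Q + AᵀP(A−BK) = [5.1500 -2.8000; -2.8000 9.8500]
tr(P') = 15.0000


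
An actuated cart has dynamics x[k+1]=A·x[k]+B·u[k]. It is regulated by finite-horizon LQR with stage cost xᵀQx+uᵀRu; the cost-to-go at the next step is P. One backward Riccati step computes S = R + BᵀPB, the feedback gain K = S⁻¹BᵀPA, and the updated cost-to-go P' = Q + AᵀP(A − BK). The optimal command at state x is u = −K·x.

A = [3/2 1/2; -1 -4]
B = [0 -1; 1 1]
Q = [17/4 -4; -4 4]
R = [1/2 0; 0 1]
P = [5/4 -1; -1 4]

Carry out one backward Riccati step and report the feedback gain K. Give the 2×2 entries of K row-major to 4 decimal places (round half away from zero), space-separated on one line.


-0.2887 -2.5155 -0.8402 -1.0361

BᵀP = [-1.0000 4.0000; -2.2500 5.0000]
S = R + BᵀPB = [1/2 0; 0 1] + [4.0000 5.0000; 5.0000 7.2500] = [4.5000 5.0000; 5.0000 8.2500]
BᵀPA = [-5.5000 -16.5000; -8.3750 -21.1250]
K = S⁻¹·BᵀPA = [-0.2887 -2.5155; -0.8402 -1.0361]
A−BK = [0.6598 -0.5361; 0.1289 -0.4485]
AᵀP(A−BK) = [1.1881 0.9253; 0.9253 4.9201]
P' = Q + AᵀP(A−BK) = [5.4381 -3.0747; -3.0747 8.9201]
tr(P') = 14.3582


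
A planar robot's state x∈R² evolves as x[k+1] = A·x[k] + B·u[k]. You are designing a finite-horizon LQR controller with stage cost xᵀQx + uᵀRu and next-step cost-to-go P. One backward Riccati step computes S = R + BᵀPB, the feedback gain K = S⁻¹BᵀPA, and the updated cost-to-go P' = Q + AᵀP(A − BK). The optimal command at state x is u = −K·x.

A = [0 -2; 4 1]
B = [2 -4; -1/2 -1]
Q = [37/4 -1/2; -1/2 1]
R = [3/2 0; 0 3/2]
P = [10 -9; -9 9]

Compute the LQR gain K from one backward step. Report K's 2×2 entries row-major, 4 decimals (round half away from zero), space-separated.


-1.8606 -0.8459 -0.3297 0.2552

BᵀP = [24.5000 -22.5000; -31.0000 27.0000]
S = R + BᵀPB = [3/2 0; 0 3/2] + [60.2500 -75.5000; -75.5000 97.0000] = [61.7500 -75.5000; -75.5000 98.5000]
BᵀPA = [-90.0000 -71.5000; 108.0000 89.0000]
K = S⁻¹·BᵀPA = [-1.8606 -0.8459; -0.3297 0.2552]
A−BK = [2.4024 0.7125; 2.7399 0.8322]
AᵀP(A−BK) = [12.1531 4.3101; 4.3101 1.8077]
P' = Q + AᵀP(A−BK) = [21.4031 3.8101; 3.8101 2.8077]
tr(P') = 24.2107


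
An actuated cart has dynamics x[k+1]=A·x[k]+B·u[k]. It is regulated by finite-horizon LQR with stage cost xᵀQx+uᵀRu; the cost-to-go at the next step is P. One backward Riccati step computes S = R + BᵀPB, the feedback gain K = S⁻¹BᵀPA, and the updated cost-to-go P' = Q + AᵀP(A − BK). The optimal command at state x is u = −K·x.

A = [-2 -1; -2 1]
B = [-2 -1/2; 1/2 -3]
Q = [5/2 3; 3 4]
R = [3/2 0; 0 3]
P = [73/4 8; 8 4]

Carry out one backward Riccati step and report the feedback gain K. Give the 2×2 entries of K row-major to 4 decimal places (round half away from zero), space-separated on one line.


0.8937 0.4026 0.6837 -0.0936

BᵀP = [-32.5000 -14.0000; -33.1250 -16.0000]
S = R + BᵀPB = [3/2 0; 0 3] + [58.0000 58.2500; 58.2500 64.5625] = [59.5000 58.2500; 58.2500 67.5625]
BᵀPA = [93.0000 18.5000; 98.2500 17.1250]
K = S⁻¹·BᵀPA = [0.8937 0.4026; 0.6837 -0.0936]
A−BK = [0.1292 -0.2417; -0.3957 0.5179]
AᵀP(A−BK) = [2.7133 0.2584; 0.2584 0.4056]
P' = Q + AᵀP(A−BK) = [5.2133 3.2584; 3.2584 4.4056]
tr(P') = 9.6189


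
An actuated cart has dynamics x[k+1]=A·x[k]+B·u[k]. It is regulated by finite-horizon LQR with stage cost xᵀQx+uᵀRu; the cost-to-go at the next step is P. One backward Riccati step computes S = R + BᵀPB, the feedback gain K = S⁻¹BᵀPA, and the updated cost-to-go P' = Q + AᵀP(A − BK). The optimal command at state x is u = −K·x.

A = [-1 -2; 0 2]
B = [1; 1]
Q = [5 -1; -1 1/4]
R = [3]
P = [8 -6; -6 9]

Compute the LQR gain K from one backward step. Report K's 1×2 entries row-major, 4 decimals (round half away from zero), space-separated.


BᵀP = [2.0000 3.0000]
S = R + BᵀPB = [3] + [5.0000] = [8.0000]
BᵀPA = [-2.0000 2.0000]
K = S⁻¹·BᵀPA = [-0.2500 0.2500]
A−BK = [-0.7500 -2.2500; 0.2500 1.7500]
AᵀP(A−BK) = [7.5000 28.5000; 28.5000 115.5000]
P' = Q + AᵀP(A−BK) = [12.5000 27.5000; 27.5000 115.7500]
tr(P') = 128.2500

-0.2500 0.2500


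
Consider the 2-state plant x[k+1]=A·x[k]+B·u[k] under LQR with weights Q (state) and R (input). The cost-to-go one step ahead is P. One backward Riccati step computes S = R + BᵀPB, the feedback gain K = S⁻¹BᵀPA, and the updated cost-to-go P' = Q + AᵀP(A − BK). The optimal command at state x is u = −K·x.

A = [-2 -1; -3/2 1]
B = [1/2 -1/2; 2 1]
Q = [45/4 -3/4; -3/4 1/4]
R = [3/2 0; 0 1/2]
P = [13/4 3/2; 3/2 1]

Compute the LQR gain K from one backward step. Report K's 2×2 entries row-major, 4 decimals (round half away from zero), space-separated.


-1.4661 -0.2288 0.6356 0.5847

BᵀP = [4.6250 2.7500; -0.1250 0.2500]
S = R + BᵀPB = [3/2 0; 0 1/2] + [7.8125 0.4375; 0.4375 0.3125] = [9.3125 0.4375; 0.4375 0.8125]
BᵀPA = [-13.3750 -1.8750; -0.1250 0.3750]
K = S⁻¹·BᵀPA = [-1.4661 -0.2288; 0.6356 0.5847]
A−BK = [-0.9492 -0.5932; 0.7966 0.8729]
AᵀP(A−BK) = [4.7203 1.2627; 1.2627 0.6017]
P' = Q + AᵀP(A−BK) = [15.9703 0.5127; 0.5127 0.8517]
tr(P') = 16.8220


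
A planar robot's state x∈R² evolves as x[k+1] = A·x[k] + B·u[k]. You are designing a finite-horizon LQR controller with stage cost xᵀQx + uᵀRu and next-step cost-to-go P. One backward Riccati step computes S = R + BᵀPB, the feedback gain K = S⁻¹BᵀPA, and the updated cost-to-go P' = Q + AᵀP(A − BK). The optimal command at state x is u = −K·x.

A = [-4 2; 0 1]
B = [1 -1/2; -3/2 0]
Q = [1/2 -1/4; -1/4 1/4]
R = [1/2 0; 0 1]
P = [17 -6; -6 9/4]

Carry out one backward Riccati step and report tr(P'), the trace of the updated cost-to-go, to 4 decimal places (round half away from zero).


7.0387

BᵀP = [26.0000 -9.3750; -8.5000 3.0000]
S = R + BᵀPB = [1/2 0; 0 1] + [40.0625 -13.0000; -13.0000 4.2500] = [40.5625 -13.0000; -13.0000 5.2500]
BᵀPA = [-104.0000 42.6250; 34.0000 -14.0000]
K = S⁻¹·BᵀPA = [-2.3662 0.9506; 0.6171 -0.3128]
A−BK = [-1.3253 0.8930; -3.5492 2.4259]
AᵀP(A−BK) = [4.9371 -2.5027; -2.5027 1.3516]
P' = Q + AᵀP(A−BK) = [5.4371 -2.7527; -2.7527 1.6016]
tr(P') = 7.0387


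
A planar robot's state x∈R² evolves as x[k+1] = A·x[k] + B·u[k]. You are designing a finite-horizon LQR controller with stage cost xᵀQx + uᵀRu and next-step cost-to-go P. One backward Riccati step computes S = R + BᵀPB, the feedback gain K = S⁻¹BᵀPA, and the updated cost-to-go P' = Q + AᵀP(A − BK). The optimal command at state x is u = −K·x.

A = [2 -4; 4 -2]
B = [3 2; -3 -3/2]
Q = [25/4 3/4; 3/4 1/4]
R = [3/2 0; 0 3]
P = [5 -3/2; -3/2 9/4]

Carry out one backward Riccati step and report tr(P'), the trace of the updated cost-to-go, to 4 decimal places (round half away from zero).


65.8204

BᵀP = [19.5000 -11.2500; 12.2500 -6.3750]
S = R + BᵀPB = [3/2 0; 0 3] + [92.2500 55.8750; 55.8750 34.0625] = [93.7500 55.8750; 55.8750 37.0625]
BᵀPA = [-6.0000 -55.5000; -1.0000 -36.2500]
K = S⁻¹·BᵀPA = [-0.4722 -0.0893; 0.6849 -0.8434]
A−BK = [2.0468 -2.0452; 3.6107 -3.5331]
AᵀP(A−BK) = [29.8516 -29.3794; -29.3794 29.4688]
P' = Q + AᵀP(A−BK) = [36.1016 -28.6294; -28.6294 29.7188]
tr(P') = 65.8204


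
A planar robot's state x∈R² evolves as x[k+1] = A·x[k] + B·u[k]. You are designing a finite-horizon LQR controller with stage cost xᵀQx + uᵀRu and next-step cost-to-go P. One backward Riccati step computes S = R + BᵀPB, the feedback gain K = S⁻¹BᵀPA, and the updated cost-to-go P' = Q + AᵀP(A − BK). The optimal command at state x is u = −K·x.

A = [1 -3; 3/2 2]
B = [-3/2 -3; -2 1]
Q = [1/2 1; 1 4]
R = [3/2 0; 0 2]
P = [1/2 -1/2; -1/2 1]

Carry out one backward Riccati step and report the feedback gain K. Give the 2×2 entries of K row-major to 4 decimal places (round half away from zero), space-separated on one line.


BᵀP = [0.2500 -1.2500; -2.0000 2.5000]
S = R + BᵀPB = [3/2 0; 0 2] + [2.1250 -2.0000; -2.0000 8.5000] = [3.6250 -2.0000; -2.0000 10.5000]
BᵀPA = [-1.6250 -3.2500; 1.7500 11.0000]
K = S⁻¹·BᵀPA = [-0.3982 -0.3560; 0.0908 0.9798]
A−BK = [0.6752 -0.5945; 0.6128 0.3083]
AᵀP(A−BK) = [0.4440 0.4569; 0.4569 2.5651]
P' = Q + AᵀP(A−BK) = [0.9440 1.4569; 1.4569 6.5651]
tr(P') = 7.5092

-0.3982 -0.3560 0.0908 0.9798


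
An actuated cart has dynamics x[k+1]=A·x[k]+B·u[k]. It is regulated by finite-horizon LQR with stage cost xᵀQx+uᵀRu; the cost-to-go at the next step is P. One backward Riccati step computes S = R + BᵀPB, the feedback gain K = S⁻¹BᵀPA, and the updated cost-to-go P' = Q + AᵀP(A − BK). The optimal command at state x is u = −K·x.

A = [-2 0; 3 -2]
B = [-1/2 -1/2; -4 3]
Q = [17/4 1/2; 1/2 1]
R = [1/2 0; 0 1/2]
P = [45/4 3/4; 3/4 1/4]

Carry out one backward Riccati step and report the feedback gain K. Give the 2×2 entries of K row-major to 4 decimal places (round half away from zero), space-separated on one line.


1.2308 0.2711 2.3077 -0.2418

BᵀP = [-8.6250 -1.3750; -3.3750 0.3750]
S = R + BᵀPB = [1/2 0; 0 1/2] + [9.8125 0.1875; 0.1875 2.8125] = [10.3125 0.1875; 0.1875 3.3125]
BᵀPA = [13.1250 2.7500; 7.8750 -0.7500]
K = S⁻¹·BᵀPA = [1.2308 0.2711; 2.3077 -0.2418]
A−BK = [-0.2308 0.0147; 1.0000 -0.1905]
AᵀP(A−BK) = [3.9231 -0.1538; -0.1538 0.0733]
P' = Q + AᵀP(A−BK) = [8.1731 0.3462; 0.3462 1.0733]
tr(P') = 9.2463


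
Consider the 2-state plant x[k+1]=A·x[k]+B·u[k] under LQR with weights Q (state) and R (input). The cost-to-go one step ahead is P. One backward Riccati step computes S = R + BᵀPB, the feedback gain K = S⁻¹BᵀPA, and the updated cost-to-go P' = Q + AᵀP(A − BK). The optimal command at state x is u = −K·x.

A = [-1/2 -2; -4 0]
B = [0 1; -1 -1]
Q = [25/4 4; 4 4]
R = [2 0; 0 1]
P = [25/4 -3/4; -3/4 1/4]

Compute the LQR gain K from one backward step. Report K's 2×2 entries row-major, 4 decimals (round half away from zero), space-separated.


0.2662 0.0260 0.0260 -1.5584

BᵀP = [0.7500 -0.2500; 7.0000 -1.0000]
S = R + BᵀPB = [2 0; 0 1] + [0.2500 1.0000; 1.0000 8.0000] = [2.2500 1.0000; 1.0000 9.0000]
BᵀPA = [0.6250 -1.5000; 0.5000 -14.0000]
K = S⁻¹·BᵀPA = [0.2662 0.0260; 0.0260 -1.5584]
A−BK = [-0.5260 -0.4416; -3.7078 -1.5325]
AᵀP(A−BK) = [2.3831 1.0130; 1.0130 3.2208]
P' = Q + AᵀP(A−BK) = [8.6331 5.0130; 5.0130 7.2208]
tr(P') = 15.8539


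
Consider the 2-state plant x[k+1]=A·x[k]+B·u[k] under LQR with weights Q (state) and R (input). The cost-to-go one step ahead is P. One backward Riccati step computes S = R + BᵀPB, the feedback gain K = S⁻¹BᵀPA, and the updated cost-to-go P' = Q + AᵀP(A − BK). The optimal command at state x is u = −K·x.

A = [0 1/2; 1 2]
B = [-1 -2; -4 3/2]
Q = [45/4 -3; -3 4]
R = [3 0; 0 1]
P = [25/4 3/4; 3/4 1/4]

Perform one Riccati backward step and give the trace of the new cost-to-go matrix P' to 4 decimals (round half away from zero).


15.7922

BᵀP = [-9.2500 -1.7500; -11.3750 -1.1250]
S = R + BᵀPB = [3 0; 0 1] + [16.2500 15.8750; 15.8750 21.0625] = [19.2500 15.8750; 15.8750 22.0625]
BᵀPA = [-1.7500 -8.1250; -1.1250 -7.9375]
K = S⁻¹·BᵀPA = [-0.1202 -0.3084; 0.0355 -0.1379]
A−BK = [-0.0492 -0.0841; 0.4662 0.9734]
AᵀP(A−BK) = [0.0796 0.1802; 0.1802 0.4625]
P' = Q + AᵀP(A−BK) = [11.3296 -2.8198; -2.8198 4.4625]
tr(P') = 15.7922


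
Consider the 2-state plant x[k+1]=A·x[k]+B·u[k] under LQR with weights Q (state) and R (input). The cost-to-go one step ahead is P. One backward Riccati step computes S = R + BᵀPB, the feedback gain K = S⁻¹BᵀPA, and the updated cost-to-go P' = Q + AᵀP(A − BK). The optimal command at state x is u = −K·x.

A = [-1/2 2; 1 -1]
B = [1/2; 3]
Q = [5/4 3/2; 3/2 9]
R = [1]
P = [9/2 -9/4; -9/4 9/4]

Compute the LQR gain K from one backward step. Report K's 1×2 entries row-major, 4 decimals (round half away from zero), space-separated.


0.5040 -0.9360

BᵀP = [-4.5000 5.6250]
S = R + BᵀPB = [1] + [14.6250] = [15.6250]
BᵀPA = [7.8750 -14.6250]
K = S⁻¹·BᵀPA = [0.5040 -0.9360]
A−BK = [-0.7520 2.4680; -0.5120 1.8080]
AᵀP(A−BK) = [1.6560 -5.0040; -5.0040 15.5610]
P' = Q + AᵀP(A−BK) = [2.9060 -3.5040; -3.5040 24.5610]
tr(P') = 27.4670


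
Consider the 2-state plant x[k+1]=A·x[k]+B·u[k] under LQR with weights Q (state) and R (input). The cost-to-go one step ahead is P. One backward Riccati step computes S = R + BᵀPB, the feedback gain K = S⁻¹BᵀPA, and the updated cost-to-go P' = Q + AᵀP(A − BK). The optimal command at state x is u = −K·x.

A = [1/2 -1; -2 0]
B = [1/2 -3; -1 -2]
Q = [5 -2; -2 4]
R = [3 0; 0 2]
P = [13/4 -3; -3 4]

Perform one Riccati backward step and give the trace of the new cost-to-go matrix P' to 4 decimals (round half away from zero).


BᵀP = [4.6250 -5.5000; -3.7500 1.0000]
S = R + BᵀPB = [3 0; 0 2] + [7.8125 -2.8750; -2.8750 9.2500] = [10.8125 -2.8750; -2.8750 11.2500]
BᵀPA = [13.3125 -4.6250; -3.8750 3.7500]
K = S⁻¹·BᵀPA = [1.2227 -0.3638; -0.0320 0.2404]
A−BK = [-0.2073 -0.0970; -0.8412 0.1169]
AᵀP(A−BK) = [6.4112 -1.8501; -1.8501 0.6659]
P' = Q + AᵀP(A−BK) = [11.4112 -3.8501; -3.8501 4.6659]
tr(P') = 16.0772

16.0772


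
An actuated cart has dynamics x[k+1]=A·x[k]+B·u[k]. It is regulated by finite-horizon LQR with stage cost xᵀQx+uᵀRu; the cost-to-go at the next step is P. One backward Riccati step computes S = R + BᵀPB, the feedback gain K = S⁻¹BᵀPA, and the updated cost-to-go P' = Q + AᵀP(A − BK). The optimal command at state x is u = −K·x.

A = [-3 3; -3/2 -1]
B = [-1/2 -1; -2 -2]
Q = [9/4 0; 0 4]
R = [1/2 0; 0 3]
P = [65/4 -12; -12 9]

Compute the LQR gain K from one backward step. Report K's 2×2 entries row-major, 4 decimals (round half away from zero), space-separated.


BᵀP = [15.8750 -12.0000; 7.7500 -6.0000]
S = R + BᵀPB = [1/2 0; 0 3] + [16.0625 8.1250; 8.1250 4.2500] = [16.5625 8.1250; 8.1250 7.2500]
BᵀPA = [-29.6250 59.6250; -14.2500 29.2500]
K = S⁻¹·BᵀPA = [-1.8312 3.6000; 0.0867 0.0000]
A−BK = [-3.8289 4.8000; -4.9890 6.2000]
AᵀP(A−BK) = [5.4858 -8.1000; -8.1000 12.6000]
P' = Q + AᵀP(A−BK) = [7.7358 -8.1000; -8.1000 16.6000]
tr(P') = 24.3358

-1.8312 3.6000 0.0867 0.0000


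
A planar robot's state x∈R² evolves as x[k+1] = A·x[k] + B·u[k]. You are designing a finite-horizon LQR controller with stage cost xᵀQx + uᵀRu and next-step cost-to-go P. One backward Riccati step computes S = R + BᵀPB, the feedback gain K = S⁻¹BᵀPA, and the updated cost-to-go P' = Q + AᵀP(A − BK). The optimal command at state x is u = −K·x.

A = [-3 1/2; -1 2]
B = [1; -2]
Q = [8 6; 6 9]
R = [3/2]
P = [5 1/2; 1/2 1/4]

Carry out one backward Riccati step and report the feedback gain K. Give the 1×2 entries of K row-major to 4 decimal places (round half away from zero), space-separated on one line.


BᵀP = [4.0000 0.0000]
S = R + BᵀPB = [3/2] + [4.0000] = [5.5000]
BᵀPA = [-12.0000 2.0000]
K = S⁻¹·BᵀPA = [-2.1818 0.3636]
A−BK = [-0.8182 0.1364; -5.3636 2.7273]
AᵀP(A−BK) = [22.0682 -6.8864; -6.8864 2.5227]
P' = Q + AᵀP(A−BK) = [30.0682 -0.8864; -0.8864 11.5227]
tr(P') = 41.5909

-2.1818 0.3636


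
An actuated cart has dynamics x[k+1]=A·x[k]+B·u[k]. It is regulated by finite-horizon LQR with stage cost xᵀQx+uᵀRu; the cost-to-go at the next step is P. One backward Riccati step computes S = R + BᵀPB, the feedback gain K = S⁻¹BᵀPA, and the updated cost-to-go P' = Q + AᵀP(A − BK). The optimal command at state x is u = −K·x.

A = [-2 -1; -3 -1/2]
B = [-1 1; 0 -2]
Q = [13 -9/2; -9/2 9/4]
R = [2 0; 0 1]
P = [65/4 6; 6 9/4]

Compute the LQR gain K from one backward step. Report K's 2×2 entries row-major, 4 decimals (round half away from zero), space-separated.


2.5380 0.9592 -0.9837 -0.4103

BᵀP = [-16.2500 -6.0000; 4.2500 1.5000]
S = R + BᵀPB = [2 0; 0 1] + [16.2500 -4.2500; -4.2500 1.2500] = [18.2500 -4.2500; -4.2500 2.2500]
BᵀPA = [50.5000 19.2500; -13.0000 -5.0000]
K = S⁻¹·BᵀPA = [2.5380 0.9592; -0.9837 -0.4103]
A−BK = [1.5217 0.3696; -4.9674 -1.3207]
AᵀP(A−BK) = [16.2908 6.0992; 6.0992 2.2955]
P' = Q + AᵀP(A−BK) = [29.2908 1.5992; 1.5992 4.5455]
tr(P') = 33.8363


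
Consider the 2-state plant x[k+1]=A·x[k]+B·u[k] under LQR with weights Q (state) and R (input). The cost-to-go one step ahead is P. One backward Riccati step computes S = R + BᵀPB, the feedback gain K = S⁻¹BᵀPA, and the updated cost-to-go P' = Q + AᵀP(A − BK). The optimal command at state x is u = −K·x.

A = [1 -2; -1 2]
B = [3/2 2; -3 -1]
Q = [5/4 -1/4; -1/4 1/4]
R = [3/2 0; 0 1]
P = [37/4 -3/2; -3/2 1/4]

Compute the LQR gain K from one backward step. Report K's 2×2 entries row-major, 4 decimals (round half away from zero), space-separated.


0.2078 -0.4157 0.3387 -0.6775

BᵀP = [18.3750 -3.0000; 20.0000 -3.2500]
S = R + BᵀPB = [3/2 0; 0 1] + [36.5625 39.7500; 39.7500 43.2500] = [38.0625 39.7500; 39.7500 44.2500]
BᵀPA = [21.3750 -42.7500; 23.2500 -46.5000]
K = S⁻¹·BᵀPA = [0.2078 -0.4157; 0.3387 -0.6775]
A−BK = [0.0108 -0.0216; -0.0378 0.0756]
AᵀP(A−BK) = [0.1822 -0.3644; -0.3644 0.7287]
P' = Q + AᵀP(A−BK) = [1.4322 -0.6144; -0.6144 0.9787]
tr(P') = 2.4109


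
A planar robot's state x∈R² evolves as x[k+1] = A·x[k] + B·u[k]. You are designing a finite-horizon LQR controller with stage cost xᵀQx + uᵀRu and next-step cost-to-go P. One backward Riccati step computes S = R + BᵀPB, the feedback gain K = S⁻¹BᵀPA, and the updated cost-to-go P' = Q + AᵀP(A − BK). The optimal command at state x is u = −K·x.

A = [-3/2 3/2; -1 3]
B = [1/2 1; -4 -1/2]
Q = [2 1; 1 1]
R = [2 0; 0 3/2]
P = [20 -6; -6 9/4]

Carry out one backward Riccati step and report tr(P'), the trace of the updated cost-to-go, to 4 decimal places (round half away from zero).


BᵀP = [34.0000 -12.0000; 23.0000 -7.1250]
S = R + BᵀPB = [2 0; 0 3/2] + [65.0000 40.0000; 40.0000 26.5625] = [67.0000 40.0000; 40.0000 28.0625]
BᵀPA = [-39.0000 15.0000; -27.3750 13.1250]
K = S⁻¹·BᵀPA = [0.0020 -0.3714; -0.9784 0.9971]
A−BK = [-0.5226 0.6886; -1.4812 2.0129]
AᵀP(A−BK) = [2.5456 -2.9391; -2.9391 3.7341]
P' = Q + AᵀP(A−BK) = [4.5456 -1.9391; -1.9391 4.7341]
tr(P') = 9.2797

9.2797


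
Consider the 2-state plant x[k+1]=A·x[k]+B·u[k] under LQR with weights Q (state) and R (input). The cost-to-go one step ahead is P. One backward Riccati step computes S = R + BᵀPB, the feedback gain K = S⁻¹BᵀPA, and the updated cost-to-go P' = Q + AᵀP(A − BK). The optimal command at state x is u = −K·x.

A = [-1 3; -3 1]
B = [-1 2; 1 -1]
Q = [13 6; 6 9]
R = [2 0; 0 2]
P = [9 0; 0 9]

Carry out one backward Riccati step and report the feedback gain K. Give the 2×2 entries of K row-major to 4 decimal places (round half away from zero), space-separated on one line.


BᵀP = [-9.0000 9.0000; 18.0000 -9.0000]
S = R + BᵀPB = [2 0; 0 2] + [18.0000 -27.0000; -27.0000 45.0000] = [20.0000 -27.0000; -27.0000 47.0000]
BᵀPA = [-18.0000 -18.0000; 9.0000 45.0000]
K = S⁻¹·BᵀPA = [-2.8578 1.7488; -1.4502 1.9621]
A−BK = [-0.9573 0.8246; -1.5924 1.2133]
AᵀP(A−BK) = [51.6114 -40.1801; -40.1801 33.1848]
P' = Q + AᵀP(A−BK) = [64.6114 -34.1801; -34.1801 42.1848]
tr(P') = 106.7962

-2.8578 1.7488 -1.4502 1.9621


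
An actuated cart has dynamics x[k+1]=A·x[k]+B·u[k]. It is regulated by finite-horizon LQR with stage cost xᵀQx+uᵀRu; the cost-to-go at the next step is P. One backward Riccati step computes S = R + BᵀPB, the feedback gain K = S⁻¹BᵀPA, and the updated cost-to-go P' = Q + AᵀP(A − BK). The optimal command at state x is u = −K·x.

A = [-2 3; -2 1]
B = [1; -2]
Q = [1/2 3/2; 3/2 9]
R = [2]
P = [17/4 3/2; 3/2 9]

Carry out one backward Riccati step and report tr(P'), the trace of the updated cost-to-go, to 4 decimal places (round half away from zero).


100.6034

BᵀP = [1.2500 -16.5000]
S = R + BᵀPB = [2] + [34.2500] = [36.2500]
BᵀPA = [30.5000 -12.7500]
K = S⁻¹·BᵀPA = [0.8414 -0.3517]
A−BK = [-2.8414 3.3517; -0.3172 0.2966]
AᵀP(A−BK) = [39.3379 -44.7724; -44.7724 51.7655]
P' = Q + AᵀP(A−BK) = [39.8379 -43.2724; -43.2724 60.7655]
tr(P') = 100.6034


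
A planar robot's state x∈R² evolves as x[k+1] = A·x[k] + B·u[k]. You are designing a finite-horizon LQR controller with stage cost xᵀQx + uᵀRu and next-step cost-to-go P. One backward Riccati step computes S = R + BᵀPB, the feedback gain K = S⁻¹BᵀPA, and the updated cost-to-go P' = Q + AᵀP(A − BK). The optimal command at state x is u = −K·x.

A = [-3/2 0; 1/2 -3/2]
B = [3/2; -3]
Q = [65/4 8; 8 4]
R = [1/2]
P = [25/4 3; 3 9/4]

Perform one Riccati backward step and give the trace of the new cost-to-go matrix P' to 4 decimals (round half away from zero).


BᵀP = [0.3750 -2.2500]
S = R + BᵀPB = [1/2] + [7.3125] = [7.8125]
BᵀPA = [-1.6875 3.3750]
K = S⁻¹·BᵀPA = [-0.2160 0.4320]
A−BK = [-1.1760 -0.6480; -0.1480 -0.2040]
AᵀP(A−BK) = [9.7605 5.7915; 5.7915 3.6045]
P' = Q + AᵀP(A−BK) = [26.0105 13.7915; 13.7915 7.6045]
tr(P') = 33.6150

33.6150


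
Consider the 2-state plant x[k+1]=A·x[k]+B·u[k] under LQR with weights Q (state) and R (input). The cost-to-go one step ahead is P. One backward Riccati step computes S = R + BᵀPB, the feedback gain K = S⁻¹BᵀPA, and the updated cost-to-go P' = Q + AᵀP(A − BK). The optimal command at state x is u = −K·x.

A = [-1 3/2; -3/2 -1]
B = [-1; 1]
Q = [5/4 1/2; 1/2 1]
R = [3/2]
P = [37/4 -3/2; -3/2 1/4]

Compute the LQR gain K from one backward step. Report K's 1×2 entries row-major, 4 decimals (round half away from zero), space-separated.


BᵀP = [-10.7500 1.7500]
S = R + BᵀPB = [3/2] + [12.5000] = [14.0000]
BᵀPA = [8.1250 -17.8750]
K = S⁻¹·BᵀPA = [0.5804 -1.2768]
A−BK = [-0.4196 0.2232; -2.0804 0.2768]
AᵀP(A−BK) = [0.5971 -1.2511; -1.2511 2.7400]
P' = Q + AᵀP(A−BK) = [1.8471 -0.7511; -0.7511 3.7400]
tr(P') = 5.5871

0.5804 -1.2768


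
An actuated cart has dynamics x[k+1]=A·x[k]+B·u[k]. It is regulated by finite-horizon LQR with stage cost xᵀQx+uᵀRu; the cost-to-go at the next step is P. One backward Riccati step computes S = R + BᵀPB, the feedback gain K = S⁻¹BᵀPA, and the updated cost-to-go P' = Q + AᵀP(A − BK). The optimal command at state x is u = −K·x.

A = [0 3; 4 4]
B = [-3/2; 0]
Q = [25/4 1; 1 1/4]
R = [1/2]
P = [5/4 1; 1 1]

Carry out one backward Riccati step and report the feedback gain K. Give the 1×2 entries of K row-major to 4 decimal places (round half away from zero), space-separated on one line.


BᵀP = [-1.8750 -1.5000]
S = R + BᵀPB = [1/2] + [2.8125] = [3.3125]
BᵀPA = [-6.0000 -11.6250]
K = S⁻¹·BᵀPA = [-1.8113 -3.5094]
A−BK = [-2.7170 -2.2642; 4.0000 4.0000]
AᵀP(A−BK) = [5.1321 6.9434; 6.9434 10.4528]
P' = Q + AᵀP(A−BK) = [11.3821 7.9434; 7.9434 10.7028]
tr(P') = 22.0849

-1.8113 -3.5094


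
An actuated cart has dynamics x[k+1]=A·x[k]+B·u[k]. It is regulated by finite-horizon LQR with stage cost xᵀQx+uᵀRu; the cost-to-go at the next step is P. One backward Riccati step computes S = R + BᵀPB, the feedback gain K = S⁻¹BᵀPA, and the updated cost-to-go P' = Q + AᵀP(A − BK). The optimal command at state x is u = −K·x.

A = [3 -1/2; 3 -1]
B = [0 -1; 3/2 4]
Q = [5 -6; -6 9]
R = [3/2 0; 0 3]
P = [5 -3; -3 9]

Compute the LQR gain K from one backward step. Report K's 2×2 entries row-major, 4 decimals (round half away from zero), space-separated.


2.1959 -0.4824 -0.3549 -0.0129

BᵀP = [-4.5000 13.5000; -17.0000 39.0000]
S = R + BᵀPB = [3/2 0; 0 3] + [20.2500 58.5000; 58.5000 173.0000] = [21.7500 58.5000; 58.5000 176.0000]
BᵀPA = [27.0000 -11.2500; 66.0000 -30.5000]
K = S⁻¹·BᵀPA = [2.1959 -0.4824; -0.3549 -0.0129]
A−BK = [2.6451 -0.5129; 1.1257 -0.2246]
AᵀP(A−BK) = [36.1331 -7.1201; -7.1201 1.4279]
P' = Q + AᵀP(A−BK) = [41.1331 -13.1201; -13.1201 10.4279]
tr(P') = 51.5610


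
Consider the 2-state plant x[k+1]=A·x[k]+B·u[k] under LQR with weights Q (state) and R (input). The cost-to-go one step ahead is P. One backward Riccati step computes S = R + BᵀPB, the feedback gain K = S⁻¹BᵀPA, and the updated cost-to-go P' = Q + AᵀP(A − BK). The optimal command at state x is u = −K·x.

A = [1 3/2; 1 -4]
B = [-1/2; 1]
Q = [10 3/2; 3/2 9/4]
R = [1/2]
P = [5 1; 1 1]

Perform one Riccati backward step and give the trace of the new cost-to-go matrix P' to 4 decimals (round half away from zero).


24.6071

BᵀP = [-1.5000 0.5000]
S = R + BᵀPB = [1/2] + [1.2500] = [1.7500]
BᵀPA = [-1.0000 -4.2500]
K = S⁻¹·BᵀPA = [-0.5714 -2.4286]
A−BK = [0.7143 0.2857; 1.5714 -1.5714]
AᵀP(A−BK) = [7.4286 -1.4286; -1.4286 4.9286]
P' = Q + AᵀP(A−BK) = [17.4286 0.0714; 0.0714 7.1786]
tr(P') = 24.6071


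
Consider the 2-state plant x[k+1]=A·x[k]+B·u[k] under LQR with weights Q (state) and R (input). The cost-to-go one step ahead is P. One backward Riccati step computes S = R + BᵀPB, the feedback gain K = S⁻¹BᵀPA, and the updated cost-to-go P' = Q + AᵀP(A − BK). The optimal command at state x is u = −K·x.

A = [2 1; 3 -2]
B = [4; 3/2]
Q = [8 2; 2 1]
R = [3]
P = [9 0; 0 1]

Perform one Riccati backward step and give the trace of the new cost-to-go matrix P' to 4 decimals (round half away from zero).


20.4925

BᵀP = [36.0000 1.5000]
S = R + BᵀPB = [3] + [146.2500] = [149.2500]
BᵀPA = [76.5000 33.0000]
K = S⁻¹·BᵀPA = [0.5126 0.2211]
A−BK = [-0.0503 0.1156; 2.2312 -2.3317]
AᵀP(A−BK) = [5.7889 -4.9146; -4.9146 5.7035]
P' = Q + AᵀP(A−BK) = [13.7889 -2.9146; -2.9146 6.7035]
tr(P') = 20.4925


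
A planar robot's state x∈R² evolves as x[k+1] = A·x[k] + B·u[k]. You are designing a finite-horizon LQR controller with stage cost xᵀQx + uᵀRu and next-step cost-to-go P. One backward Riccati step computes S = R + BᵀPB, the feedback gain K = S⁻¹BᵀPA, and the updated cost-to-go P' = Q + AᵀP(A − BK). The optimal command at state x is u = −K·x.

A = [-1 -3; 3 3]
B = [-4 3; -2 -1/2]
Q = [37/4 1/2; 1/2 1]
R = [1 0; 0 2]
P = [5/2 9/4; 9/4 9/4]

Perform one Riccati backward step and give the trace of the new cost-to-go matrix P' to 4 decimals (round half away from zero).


13.2827

BᵀP = [-14.5000 -13.5000; 6.3750 5.6250]
S = R + BᵀPB = [1 0; 0 2] + [85.0000 -36.7500; -36.7500 16.3125] = [86.0000 -36.7500; -36.7500 18.3125]
BᵀPA = [-26.0000 3.0000; 10.5000 -2.2500]
K = S⁻¹·BᵀPA = [-0.4023 -0.1237; -0.2340 -0.3711]
A−BK = [-1.9072 -2.3814; 2.0783 2.5670]
AᵀP(A−BK) = [1.2467 1.4304; 1.4304 1.7861]
P' = Q + AᵀP(A−BK) = [10.4967 1.9304; 1.9304 2.7861]
tr(P') = 13.2827


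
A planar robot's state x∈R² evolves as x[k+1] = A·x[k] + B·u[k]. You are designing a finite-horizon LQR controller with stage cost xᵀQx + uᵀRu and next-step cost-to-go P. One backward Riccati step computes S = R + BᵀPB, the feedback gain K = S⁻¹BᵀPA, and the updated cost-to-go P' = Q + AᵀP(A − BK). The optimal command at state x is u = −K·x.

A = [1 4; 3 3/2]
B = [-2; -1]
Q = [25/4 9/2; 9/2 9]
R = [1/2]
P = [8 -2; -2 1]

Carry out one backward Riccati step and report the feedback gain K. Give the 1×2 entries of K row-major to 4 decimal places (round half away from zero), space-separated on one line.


BᵀP = [-14.0000 3.0000]
S = R + BᵀPB = [1/2] + [25.0000] = [25.5000]
BᵀPA = [-5.0000 -51.5000]
K = S⁻¹·BᵀPA = [-0.1961 -2.0196]
A−BK = [0.6078 -0.0392; 2.8039 -0.5196]
AᵀP(A−BK) = [4.0196 -0.5980; -0.5980 2.2402]
P' = Q + AᵀP(A−BK) = [10.2696 3.9020; 3.9020 11.2402]
tr(P') = 21.5098

-0.1961 -2.0196


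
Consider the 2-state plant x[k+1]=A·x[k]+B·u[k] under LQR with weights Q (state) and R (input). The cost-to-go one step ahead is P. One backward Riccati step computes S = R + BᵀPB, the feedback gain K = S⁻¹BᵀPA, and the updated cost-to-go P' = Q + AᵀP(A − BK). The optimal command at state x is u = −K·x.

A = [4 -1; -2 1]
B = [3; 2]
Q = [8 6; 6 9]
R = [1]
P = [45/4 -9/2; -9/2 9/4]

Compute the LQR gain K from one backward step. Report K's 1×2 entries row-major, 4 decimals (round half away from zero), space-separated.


BᵀP = [24.7500 -9.0000]
S = R + BᵀPB = [1] + [56.2500] = [57.2500]
BᵀPA = [117.0000 -33.7500]
K = S⁻¹·BᵀPA = [2.0437 -0.5895]
A−BK = [-2.1310 0.7686; -6.0873 2.1790]
AᵀP(A−BK) = [21.8908 -7.5262; -7.5262 2.6037]
P' = Q + AᵀP(A−BK) = [29.8908 -1.5262; -1.5262 11.6037]
tr(P') = 41.4945

2.0437 -0.5895


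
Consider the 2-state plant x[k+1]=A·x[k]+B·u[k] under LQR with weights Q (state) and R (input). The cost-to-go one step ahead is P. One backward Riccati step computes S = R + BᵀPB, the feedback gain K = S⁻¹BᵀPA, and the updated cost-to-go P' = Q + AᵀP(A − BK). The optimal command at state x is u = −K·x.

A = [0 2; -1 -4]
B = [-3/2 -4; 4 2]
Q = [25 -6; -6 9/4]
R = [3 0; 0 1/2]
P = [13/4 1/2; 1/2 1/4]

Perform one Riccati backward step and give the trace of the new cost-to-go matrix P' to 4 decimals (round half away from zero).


28.4695

BᵀP = [-2.8750 0.2500; -12.0000 -1.5000]
S = R + BᵀPB = [3 0; 0 1/2] + [5.3125 12.0000; 12.0000 45.0000] = [8.3125 12.0000; 12.0000 45.5000]
BᵀPA = [-0.2500 -6.7500; 1.5000 -18.0000]
K = S⁻¹·BᵀPA = [-0.1254 -0.3891; 0.0660 -0.2930]
A−BK = [0.0761 0.2444; -0.6304 -1.8578]
AᵀP(A−BK) = [0.1196 0.3422; 0.3422 1.0999]
P' = Q + AᵀP(A−BK) = [25.1196 -5.6578; -5.6578 3.3499]
tr(P') = 28.4695


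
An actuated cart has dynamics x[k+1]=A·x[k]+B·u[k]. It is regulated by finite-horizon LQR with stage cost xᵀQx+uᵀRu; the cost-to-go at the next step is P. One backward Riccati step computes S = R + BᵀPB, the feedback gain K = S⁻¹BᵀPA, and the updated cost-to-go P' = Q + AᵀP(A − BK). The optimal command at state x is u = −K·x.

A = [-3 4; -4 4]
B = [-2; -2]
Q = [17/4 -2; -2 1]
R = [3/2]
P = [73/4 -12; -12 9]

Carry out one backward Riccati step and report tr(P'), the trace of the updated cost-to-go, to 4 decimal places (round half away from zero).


18.3103

BᵀP = [-12.5000 6.0000]
S = R + BᵀPB = [3/2] + [13.0000] = [14.5000]
BᵀPA = [13.5000 -26.0000]
K = S⁻¹·BᵀPA = [0.9310 -1.7931]
A−BK = [-1.1379 0.4138; -2.1379 0.4138]
AᵀP(A−BK) = [7.6810 -2.7931; -2.7931 5.3793]
P' = Q + AᵀP(A−BK) = [11.9310 -4.7931; -4.7931 6.3793]
tr(P') = 18.3103


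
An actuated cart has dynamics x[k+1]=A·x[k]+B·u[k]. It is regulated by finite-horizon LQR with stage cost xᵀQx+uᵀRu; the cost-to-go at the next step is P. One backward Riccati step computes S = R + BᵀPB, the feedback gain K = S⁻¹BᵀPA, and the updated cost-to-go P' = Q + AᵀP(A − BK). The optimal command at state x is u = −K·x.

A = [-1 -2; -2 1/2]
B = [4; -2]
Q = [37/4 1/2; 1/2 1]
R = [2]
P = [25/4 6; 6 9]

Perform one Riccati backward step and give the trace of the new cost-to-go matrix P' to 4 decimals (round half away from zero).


64.2738

BᵀP = [13.0000 6.0000]
S = R + BᵀPB = [2] + [40.0000] = [42.0000]
BᵀPA = [-25.0000 -23.0000]
K = S⁻¹·BᵀPA = [-0.5952 -0.5476]
A−BK = [1.3810 0.1905; -3.1905 -0.5952]
AᵀP(A−BK) = [51.3690 10.8095; 10.8095 2.6548]
P' = Q + AᵀP(A−BK) = [60.6190 11.3095; 11.3095 3.6548]
tr(P') = 64.2738


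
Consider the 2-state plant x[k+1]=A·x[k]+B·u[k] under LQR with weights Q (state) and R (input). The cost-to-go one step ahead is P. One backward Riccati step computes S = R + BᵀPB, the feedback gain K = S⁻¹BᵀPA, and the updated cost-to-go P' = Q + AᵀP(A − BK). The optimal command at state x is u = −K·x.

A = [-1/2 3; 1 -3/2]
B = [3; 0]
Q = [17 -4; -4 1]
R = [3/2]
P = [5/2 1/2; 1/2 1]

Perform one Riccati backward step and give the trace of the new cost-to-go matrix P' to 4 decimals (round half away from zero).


22.0781

BᵀP = [7.5000 1.5000]
S = R + BᵀPB = [3/2] + [22.5000] = [24.0000]
BᵀPA = [-2.2500 20.2500]
K = S⁻¹·BᵀPA = [-0.0938 0.8438]
A−BK = [-0.2188 0.4688; 1.0000 -1.5000]
AᵀP(A−BK) = [0.9141 -1.4766; -1.4766 3.1641]
P' = Q + AᵀP(A−BK) = [17.9141 -5.4766; -5.4766 4.1641]
tr(P') = 22.0781


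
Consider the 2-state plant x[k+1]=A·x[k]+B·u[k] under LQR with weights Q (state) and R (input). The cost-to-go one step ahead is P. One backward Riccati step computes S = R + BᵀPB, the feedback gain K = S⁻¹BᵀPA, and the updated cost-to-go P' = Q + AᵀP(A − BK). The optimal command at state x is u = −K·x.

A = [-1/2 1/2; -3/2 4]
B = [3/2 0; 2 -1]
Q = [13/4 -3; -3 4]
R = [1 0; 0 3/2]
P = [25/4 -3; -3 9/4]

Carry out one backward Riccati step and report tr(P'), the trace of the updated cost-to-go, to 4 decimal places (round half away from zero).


18.0606

BᵀP = [3.3750 0.0000; 3.0000 -2.2500]
S = R + BᵀPB = [1 0; 0 3/2] + [5.0625 0.0000; 0.0000 2.2500] = [6.0625 0.0000; 0.0000 3.7500]
BᵀPA = [-1.6875 1.6875; 1.8750 -7.5000]
K = S⁻¹·BᵀPA = [-0.2784 0.2784; 0.5000 -2.0000]
A−BK = [-0.0825 0.0825; -0.4433 1.4433]
AᵀP(A−BK) = [0.7178 -2.5928; -2.5928 10.0928]
P' = Q + AᵀP(A−BK) = [3.9678 -5.5928; -5.5928 14.0928]
tr(P') = 18.0606


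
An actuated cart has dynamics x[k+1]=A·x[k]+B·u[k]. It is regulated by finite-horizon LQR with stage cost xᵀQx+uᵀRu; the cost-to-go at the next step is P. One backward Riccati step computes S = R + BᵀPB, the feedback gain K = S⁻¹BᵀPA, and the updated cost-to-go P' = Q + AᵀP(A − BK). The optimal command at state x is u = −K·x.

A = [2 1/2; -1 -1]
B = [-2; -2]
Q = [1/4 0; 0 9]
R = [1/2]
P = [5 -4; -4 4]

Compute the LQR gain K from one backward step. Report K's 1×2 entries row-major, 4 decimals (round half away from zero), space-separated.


BᵀP = [-2.0000 0.0000]
S = R + BᵀPB = [1/2] + [4.0000] = [4.5000]
BᵀPA = [-4.0000 -1.0000]
K = S⁻¹·BᵀPA = [-0.8889 -0.2222]
A−BK = [0.2222 0.0556; -2.7778 -1.4444]
AᵀP(A−BK) = [36.4444 18.1111; 18.1111 9.0278]
P' = Q + AᵀP(A−BK) = [36.6944 18.1111; 18.1111 18.0278]
tr(P') = 54.7222

-0.8889 -0.2222


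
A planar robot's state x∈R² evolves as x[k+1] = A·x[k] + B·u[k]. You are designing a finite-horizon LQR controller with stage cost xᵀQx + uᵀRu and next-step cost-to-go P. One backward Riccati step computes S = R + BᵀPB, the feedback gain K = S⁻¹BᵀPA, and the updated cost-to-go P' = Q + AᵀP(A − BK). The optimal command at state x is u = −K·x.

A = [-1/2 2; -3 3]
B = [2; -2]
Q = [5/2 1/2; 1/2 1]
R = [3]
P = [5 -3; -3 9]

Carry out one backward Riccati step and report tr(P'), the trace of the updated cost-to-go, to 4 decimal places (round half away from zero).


73.1235

BᵀP = [16.0000 -24.0000]
S = R + BᵀPB = [3] + [80.0000] = [83.0000]
BᵀPA = [64.0000 -40.0000]
K = S⁻¹·BᵀPA = [0.7711 -0.4819]
A−BK = [-2.0422 2.9639; -1.4578 2.0361]
AᵀP(A−BK) = [23.9006 -32.6566; -32.6566 45.7229]
P' = Q + AᵀP(A−BK) = [26.4006 -32.1566; -32.1566 46.7229]
tr(P') = 73.1235


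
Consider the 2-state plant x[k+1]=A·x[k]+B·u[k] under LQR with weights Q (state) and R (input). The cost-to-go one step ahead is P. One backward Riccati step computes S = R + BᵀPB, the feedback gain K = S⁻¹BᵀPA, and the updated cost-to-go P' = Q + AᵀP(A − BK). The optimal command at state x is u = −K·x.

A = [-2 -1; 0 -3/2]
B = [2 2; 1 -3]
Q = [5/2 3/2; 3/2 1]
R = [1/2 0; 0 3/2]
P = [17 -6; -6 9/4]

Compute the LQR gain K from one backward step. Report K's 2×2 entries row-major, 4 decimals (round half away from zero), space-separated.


BᵀP = [28.0000 -9.7500; 52.0000 -18.7500]
S = R + BᵀPB = [1/2 0; 0 3/2] + [46.2500 85.2500; 85.2500 160.2500] = [46.7500 85.2500; 85.2500 161.7500]
BᵀPA = [-56.0000 -13.3750; -104.0000 -23.8750]
K = S⁻¹·BᵀPA = [-0.6525 -0.4352; -0.2991 0.0818]
A−BK = [-0.0969 -0.2931; -0.2447 -0.8195]
AᵀP(A−BK) = [0.3568 0.1325; 0.1325 0.1939]
P' = Q + AᵀP(A−BK) = [2.8568 1.6325; 1.6325 1.1939]
tr(P') = 4.0507

-0.6525 -0.4352 -0.2991 0.0818
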